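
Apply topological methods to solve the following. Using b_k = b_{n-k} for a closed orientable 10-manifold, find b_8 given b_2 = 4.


Poincare duality for closed orientable n-manifolds: b_k = b_{n-k}.
Here n = 10, so b_8 = b_2 = 4

4


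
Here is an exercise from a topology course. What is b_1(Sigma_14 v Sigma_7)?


For a wedge: H_1(A v B) = H_1(A) + H_1(B).
b_1(Sigma_14) = 28, b_1(Sigma_7) = 14.
b_1 = 28 + 14 = 42

42


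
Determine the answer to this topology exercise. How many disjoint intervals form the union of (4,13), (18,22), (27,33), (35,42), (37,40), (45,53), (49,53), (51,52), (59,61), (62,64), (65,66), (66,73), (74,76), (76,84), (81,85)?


Sort and merge overlapping open intervals.
Merged: (4,13), (18,22), (27,33), (35,42), (45,53), (59,61), (62,64), (65,66), (66,73), (74,76), (76,85).
Number of components = 11

11


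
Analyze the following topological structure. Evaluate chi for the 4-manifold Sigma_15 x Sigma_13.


chi(Sigma_15) = 2 - 2*15 = -28
chi(Sigma_13) = 2 - 2*13 = -24
chi(product) = (-28) * (-24) = 672

672


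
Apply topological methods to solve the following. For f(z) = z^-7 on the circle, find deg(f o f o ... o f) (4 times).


deg(f) = -7. Degree is multiplicative: deg(f^4) = (deg f)^4.
deg(f^4) = (-7)^4 = 2401

2401


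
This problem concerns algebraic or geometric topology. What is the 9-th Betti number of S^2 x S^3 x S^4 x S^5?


Each S^d has Poincare polynomial 1 + t^d.
The product S^2 x S^3 x S^4 x S^5 has Poincare polynomial prod(1+t^d_i).
Expanding: b_0=1, b_2=1, b_3=1, b_4=1, b_5=2, b_6=1, b_7=2, b_8=1, b_9=2, b_10=1, b_11=1, b_12=1, b_14=1.
b_9 = 2

2


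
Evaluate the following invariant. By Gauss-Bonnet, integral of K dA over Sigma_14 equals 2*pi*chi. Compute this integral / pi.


Gauss-Bonnet: integral K dA = 2*pi*chi(M).
chi(Sigma_14) = 2 - 2*14 = -26.
(integral K dA)/pi = 2*chi = 2*(-26) = -52

-52


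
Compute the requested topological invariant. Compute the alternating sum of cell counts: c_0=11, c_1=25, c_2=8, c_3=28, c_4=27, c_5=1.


chi = sum_k (-1)^k c_k.
= (-1)^0*11 + (-1)^1*25 + (-1)^2*8 + (-1)^3*28 + (-1)^4*27 + (-1)^5*1
= (11) + (-25) + (8) + (-28) + (27) + (-1)
= -8

-8


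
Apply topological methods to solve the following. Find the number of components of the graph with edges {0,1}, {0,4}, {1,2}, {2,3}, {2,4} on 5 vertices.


Run DFS/union-find over 5 vertices.
V = 5, E = 5.
Number of components = 1

1


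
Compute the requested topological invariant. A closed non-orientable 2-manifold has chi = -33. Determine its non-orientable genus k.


chi = 2 - k for closed non-orientable surfaces with k crosscaps.
-33 = 2 - k
k = 2 - (-33) = 35

35


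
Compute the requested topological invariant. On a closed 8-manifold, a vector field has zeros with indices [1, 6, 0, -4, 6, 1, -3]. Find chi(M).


Poincare-Hopf: chi(M) = sum of indices of zeros.
chi = (1) + (6) + (0) + (-4) + (6) + (1) + (-3) = 7

7


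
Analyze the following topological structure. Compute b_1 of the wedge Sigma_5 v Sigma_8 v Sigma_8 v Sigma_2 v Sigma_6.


For a wedge X v Y: reduced H_k(X v Y) = H_k(X) + H_k(Y).
Each Sigma_g contributes b_1 = 2g.
b_1 = 10 + 16 + 16 + 4 + 12 = 58

58


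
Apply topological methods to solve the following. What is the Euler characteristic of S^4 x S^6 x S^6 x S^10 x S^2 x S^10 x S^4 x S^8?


chi is multiplicative: chi(X x Y) = chi(X) chi(Y).
Each even-dim sphere has chi = 2. There are 8 factors.
chi = 2^8 = 256

256


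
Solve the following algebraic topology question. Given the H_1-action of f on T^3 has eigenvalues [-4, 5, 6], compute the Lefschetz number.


For a torus self-map: L(f) = det(I - A) where A acts on H_1.
L(f) = (1--4) * (1-5) * (1-6) = 5 * -4 * -5 = 100

100


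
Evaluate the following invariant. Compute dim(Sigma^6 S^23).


Each suspension raises dimension by 1: Sigma S^n = S^{n+1}.
Sigma^6 S^23 = S^{23+6} = S^29

29


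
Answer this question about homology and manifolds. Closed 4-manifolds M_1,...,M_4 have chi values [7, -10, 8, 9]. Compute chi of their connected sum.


For n-manifolds: chi(A#B) = chi(A) + chi(B) - chi(S^4).
chi(S^4) = 1 + (-1)^4 = 2.
chi(#) = (sum chi_i) - (4-1)*chi(S^4) = 14 - 3*2 = 8

8


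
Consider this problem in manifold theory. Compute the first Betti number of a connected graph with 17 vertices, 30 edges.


For a connected graph: rank(pi_1) = b_1 = E - V + 1 = 1 - chi.
chi = V - E = 17 - 30 = -13.
rank = 1 - (-13) = 30 - 17 + 1 = 14

14


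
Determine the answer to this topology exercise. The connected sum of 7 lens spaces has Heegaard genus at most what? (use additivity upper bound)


Heegaard genus satisfies g(A#B) <= g(A) + g(B).
Each lens space has g = 1.
Upper bound: 7 * 1 = 7

7


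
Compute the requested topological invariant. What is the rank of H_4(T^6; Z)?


By the Kunneth formula, b_k(T^n) = C(n,k).
b_4(T^6) = C(6,4).
C(6,4) = 6!/(4!*2!) = 15

15


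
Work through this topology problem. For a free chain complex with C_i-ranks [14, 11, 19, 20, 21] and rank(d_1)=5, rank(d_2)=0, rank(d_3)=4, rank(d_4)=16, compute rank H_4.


rank H_k = rank(ker d_k) - rank(im d_{k+1}).
rank(ker d_4) = rank(C_4) - rank(d_4) = 21 - 16 = 5.
rank(im d_{4+1}) = 0.
rank H_4 = 5 - 0 = 5

5


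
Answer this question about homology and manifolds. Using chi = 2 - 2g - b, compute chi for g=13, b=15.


For a compact orientable surface with genus g and b boundary components: chi = 2 - 2g - b.
chi = 2 - 2*13 - 15 = 2 - 26 - 15 = -39

-39


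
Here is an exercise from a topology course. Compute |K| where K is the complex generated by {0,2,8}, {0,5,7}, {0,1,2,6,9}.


Each maximal simplex on m vertices has 2^m - 1 nonempty faces.
Take the union (dedupe shared faces).
Total distinct faces = 41

41


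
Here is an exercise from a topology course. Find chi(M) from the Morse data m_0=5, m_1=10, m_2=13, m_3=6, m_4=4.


Morse theory: chi(M) = sum_k (-1)^k m_k where m_k = #(index-k critical points).
= (5) + (-10) + (13) + (-6) + (4) = 6

6


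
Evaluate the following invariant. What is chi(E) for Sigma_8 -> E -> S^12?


chi(S^12) = 2 (n even), chi(Sigma_8) = 2 - 2*8 = -14.
chi(E) = 2 * (-14) = -28

-28


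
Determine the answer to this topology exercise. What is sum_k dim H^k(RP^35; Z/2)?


H^k(RP^35; Z/2) = Z/2 for each 0 <= k <= 35.
Total dimension = 35 + 1 = 36

36


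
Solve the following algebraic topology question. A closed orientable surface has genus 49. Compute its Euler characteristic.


For a closed orientable surface of genus g: chi = 2 - 2g.
Here g = 49.
chi = 2 - 2*49 = 2 - 98 = -96

-96


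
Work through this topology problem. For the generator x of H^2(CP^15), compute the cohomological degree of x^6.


|x| = 2 in H^*(CP^n).
|x^6| = 6 * |x| = 6 * 2 = 12

12


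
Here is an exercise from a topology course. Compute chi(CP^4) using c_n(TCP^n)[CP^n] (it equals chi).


For any closed oriented manifold, <e(TM),[M]> = chi(M).
chi(CP^4) = 4+1 = 5

5


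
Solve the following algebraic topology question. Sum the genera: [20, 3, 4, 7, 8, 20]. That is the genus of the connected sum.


Genus is additive under connected sum of orientable surfaces.
g = 20 + 3 + 4 + 7 + 8 + 20 = 62

62


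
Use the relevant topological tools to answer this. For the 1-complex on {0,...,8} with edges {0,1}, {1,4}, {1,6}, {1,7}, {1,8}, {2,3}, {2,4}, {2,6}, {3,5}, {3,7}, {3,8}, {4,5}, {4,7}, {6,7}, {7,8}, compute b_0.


Run DFS/union-find over 9 vertices.
V = 9, E = 15.
Number of components = 1

1


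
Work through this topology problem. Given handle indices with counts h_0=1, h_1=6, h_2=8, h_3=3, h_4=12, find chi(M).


Handles of index k contribute (-1)^k to chi (same as CW cells).
chi = (1) + (-6) + (8) + (-3) + (12) = 12

12


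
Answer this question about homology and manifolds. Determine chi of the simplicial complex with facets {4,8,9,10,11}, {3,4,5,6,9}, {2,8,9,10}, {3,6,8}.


Enumerate all faces; f-vector: f_0=9, f_1=24, f_2=24, f_3=11, f_4=2.
chi = sum (-1)^k f_k = 0

0


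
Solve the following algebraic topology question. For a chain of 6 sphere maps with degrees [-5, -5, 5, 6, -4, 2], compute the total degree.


Degree is multiplicative: deg(composition) = product of degrees.
= (-5) * (-5) * (5) * (6) * (-4) * (2) = -6000

-6000


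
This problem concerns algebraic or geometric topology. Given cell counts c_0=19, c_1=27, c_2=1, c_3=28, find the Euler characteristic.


chi = sum_k (-1)^k c_k.
= (-1)^0*19 + (-1)^1*27 + (-1)^2*1 + (-1)^3*28
= (19) + (-27) + (1) + (-28)
= -35

-35


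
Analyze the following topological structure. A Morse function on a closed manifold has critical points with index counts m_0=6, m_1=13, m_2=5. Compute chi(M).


Morse theory: chi(M) = sum_k (-1)^k m_k where m_k = #(index-k critical points).
= (6) + (-13) + (5) = -2

-2


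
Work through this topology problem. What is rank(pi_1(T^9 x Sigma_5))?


pi_1(A x B) = pi_1(A) x pi_1(B); rank of abelianization = b_1.
b_1(T^9) = 9, b_1(Sigma_5) = 2*5 = 10.
b_1(product) = 9 + 10 = 19

19


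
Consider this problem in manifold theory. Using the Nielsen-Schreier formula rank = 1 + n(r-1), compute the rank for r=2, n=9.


Nielsen-Schreier: an index-n subgroup of F_r is free of rank 1 + n(r-1).
Equivalently: chi(cover) = n*chi(base); chi(vee_r S^1) = 1 - 2 = -1.
chi(E) = 9*(-1) = -9; rank = 1 - chi(E) = 1 - (-9) = 10.
rank = 1 + 9*(2-1) = 1 + 9 = 10

10


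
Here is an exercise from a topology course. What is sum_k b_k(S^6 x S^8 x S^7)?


Total Betti number is multiplicative under products.
Each S^d (d>=1) has total Betti number 2.
There are 3 sphere factors.
Total = 2^3 = 8

8


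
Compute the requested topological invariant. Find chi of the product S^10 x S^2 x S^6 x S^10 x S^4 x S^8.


chi is multiplicative: chi(X x Y) = chi(X) chi(Y).
Each even-dim sphere has chi = 2. There are 6 factors.
chi = 2^6 = 64

64


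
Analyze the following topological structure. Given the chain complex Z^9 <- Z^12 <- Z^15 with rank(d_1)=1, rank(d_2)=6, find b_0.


rank H_k = rank(ker d_k) - rank(im d_{k+1}).
rank(ker d_0) = rank(C_0) - rank(d_0) = 9 - 0 = 9.
rank(im d_{0+1}) = 1.
rank H_0 = 9 - 1 = 8

8


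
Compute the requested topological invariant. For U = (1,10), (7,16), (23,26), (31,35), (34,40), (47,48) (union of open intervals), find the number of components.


Sort and merge overlapping open intervals.
Merged: (1,16), (23,26), (31,40), (47,48).
Number of components = 4

4


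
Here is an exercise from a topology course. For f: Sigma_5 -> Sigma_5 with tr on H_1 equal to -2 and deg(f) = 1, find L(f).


L(f) = tr(f_0*) - tr(f_1*) + tr(f_2*).
= 1 - (-2) + (1)
= 4

4


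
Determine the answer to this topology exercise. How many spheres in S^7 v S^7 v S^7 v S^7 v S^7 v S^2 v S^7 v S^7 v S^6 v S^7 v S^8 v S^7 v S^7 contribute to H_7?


For a wedge of spheres, H_k (k>0) is free on one generator per sphere of dimension k.
Spheres of dimension 7: count = 10.
b_7 = 10

10


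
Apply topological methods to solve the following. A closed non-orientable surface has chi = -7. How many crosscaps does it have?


chi = 2 - k for closed non-orientable surfaces with k crosscaps.
-7 = 2 - k
k = 2 - (-7) = 9

9


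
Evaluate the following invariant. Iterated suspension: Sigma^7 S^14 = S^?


Each suspension raises dimension by 1: Sigma S^n = S^{n+1}.
Sigma^7 S^14 = S^{14+7} = S^21

21


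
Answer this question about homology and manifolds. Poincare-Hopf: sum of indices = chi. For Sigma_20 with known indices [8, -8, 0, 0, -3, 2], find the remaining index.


Poincare-Hopf: sum of indices = chi(M).
chi(Sigma_20) = 2 - 2*20 = -38.
Sum of known indices = -1.
x = chi - (sum known) = -38 - (-1) = -37

-37


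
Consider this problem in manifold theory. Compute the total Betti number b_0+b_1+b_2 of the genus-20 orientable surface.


For Sigma_20: b_0 = 1, b_1 = 2g = 40, b_2 = 1.
Total = 1 + 40 + 1 = 42

42


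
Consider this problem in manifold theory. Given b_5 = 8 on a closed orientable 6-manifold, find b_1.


Poincare duality for closed orientable n-manifolds: b_k = b_{n-k}.
Here n = 6, so b_1 = b_5 = 8

8


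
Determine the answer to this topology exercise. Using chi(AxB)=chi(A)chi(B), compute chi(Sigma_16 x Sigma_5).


chi(Sigma_16) = 2 - 2*16 = -30
chi(Sigma_5) = 2 - 2*5 = -8
chi(product) = (-30) * (-8) = 240

240


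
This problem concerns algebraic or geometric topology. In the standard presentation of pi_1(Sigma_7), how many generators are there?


Standard presentation: pi_1(Sigma_g) = <a_1,b_1,...,a_g,b_g | [a_1,b_1]...[a_g,b_g] = 1>.
Number of generators = 2g = 2*7 = 14

14


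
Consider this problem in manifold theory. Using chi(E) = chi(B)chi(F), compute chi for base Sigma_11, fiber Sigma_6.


For a fiber bundle F -> E -> B (with CW structure): chi(E) = chi(B) * chi(F).
chi(Sigma_11) = -20, chi(Sigma_6) = -10.
chi(E) = (-20) * (-10) = 200

200


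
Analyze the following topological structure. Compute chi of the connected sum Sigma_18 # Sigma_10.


chi(Sigma_18) = 2 - 2*18 = -34
chi(Sigma_10) = 2 - 2*10 = -18
For surfaces: chi(A#B) = chi(A) + chi(B) - 2.
chi = -34 + -18 - 2 = -54

-54


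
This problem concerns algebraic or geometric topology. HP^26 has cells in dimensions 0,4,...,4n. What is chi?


HP^26 has one cell in each dimension 0, 4, ..., 4*26 (26+1 cells, all even-dim).
chi = 26 + 1 = 27

27


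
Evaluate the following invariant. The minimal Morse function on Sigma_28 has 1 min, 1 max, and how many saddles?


A perfect Morse function has m_k = b_k.
For Sigma_28: b_0=1, b_1=2g=56, b_2=1.
Saddles m_1 = 2g = 56

56


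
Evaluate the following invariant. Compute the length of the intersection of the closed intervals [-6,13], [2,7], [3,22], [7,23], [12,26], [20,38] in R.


Intersection = [max(a_i), min(b_i)] = [20, 7].
Since 20 > 7, the intersection is empty.
Length = 0

0


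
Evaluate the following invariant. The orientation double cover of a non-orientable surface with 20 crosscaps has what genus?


chi(N_20) = 2 - 20 = -18.
Double cover: chi(Sigma_g) = 2 * chi(N_20) = 2*(-18) = -36.
2 - 2g = -36, so g = (2 - (-36))/2 = 38/2 = 19

19


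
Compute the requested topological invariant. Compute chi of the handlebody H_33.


A genus-g handlebody deformation retracts to a wedge of g circles.
chi(vee_g S^1) = 1 - g.
chi(H_33) = 1 - 33 = -32

-32


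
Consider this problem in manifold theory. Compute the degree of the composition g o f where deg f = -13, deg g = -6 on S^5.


Degree is multiplicative under composition: deg(g o f) = deg(g) * deg(f).
= -6 * -13 = 78

78


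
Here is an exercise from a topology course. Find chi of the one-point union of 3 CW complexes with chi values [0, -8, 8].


chi(A v B) = chi(A) + chi(B) - 1 (one point identified).
For 3 spaces: chi = (sum chi_i) - (3 - 1).
sum = 0; chi = 0 - 2 = -2

-2


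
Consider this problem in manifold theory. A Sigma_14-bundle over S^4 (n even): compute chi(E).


chi(S^4) = 2 (n even), chi(Sigma_14) = 2 - 2*14 = -26.
chi(E) = 2 * (-26) = -52

-52


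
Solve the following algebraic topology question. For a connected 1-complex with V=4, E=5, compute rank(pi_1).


For a connected graph: rank(pi_1) = b_1 = E - V + 1 = 1 - chi.
chi = V - E = 4 - 5 = -1.
rank = 1 - (-1) = 5 - 4 + 1 = 2

2


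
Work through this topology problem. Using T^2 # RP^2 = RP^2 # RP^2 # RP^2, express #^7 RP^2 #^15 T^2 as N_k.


Since a >= 1, the sum is non-orientable; each T^2 can be replaced by RP^2 # RP^2 (since T^2#RP^2 = 3RP^2).
Total crosscaps k = 7 + 2*15 = 37.
Check via chi: chi = 7*1 + 15*0 - (7+15-1)*2 = -35 = 2 - k = -35. Consistent.

37


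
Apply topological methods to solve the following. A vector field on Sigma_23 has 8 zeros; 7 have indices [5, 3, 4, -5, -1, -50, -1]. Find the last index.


Poincare-Hopf: sum of indices = chi(M).
chi(Sigma_23) = 2 - 2*23 = -44.
Sum of known indices = -45.
x = chi - (sum known) = -44 - (-45) = 1

1


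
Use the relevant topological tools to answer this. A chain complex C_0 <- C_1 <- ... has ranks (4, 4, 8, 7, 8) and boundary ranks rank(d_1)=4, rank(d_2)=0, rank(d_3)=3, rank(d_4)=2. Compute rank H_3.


rank H_k = rank(ker d_k) - rank(im d_{k+1}).
rank(ker d_3) = rank(C_3) - rank(d_3) = 7 - 3 = 4.
rank(im d_{3+1}) = 2.
rank H_3 = 4 - 2 = 2

2


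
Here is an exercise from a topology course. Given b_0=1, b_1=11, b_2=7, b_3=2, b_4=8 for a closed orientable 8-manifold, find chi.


By Poincare duality b_k = b_{8-k}, so full Betti numbers: b_0=1, b_1=11, b_2=7, b_3=2, b_4=8, b_5=2, b_6=7, b_7=11, b_8=1.
chi = sum (-1)^k b_k = -2

-2


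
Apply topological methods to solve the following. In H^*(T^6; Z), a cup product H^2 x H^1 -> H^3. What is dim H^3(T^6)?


Cup product: H^p x H^q -> H^{p+q}; here p+q = 2+1 = 3.
rank H^k(T^n) = C(n,k).
C(6,3) = 20

20


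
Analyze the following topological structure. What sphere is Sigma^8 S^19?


Each suspension raises dimension by 1: Sigma S^n = S^{n+1}.
Sigma^8 S^19 = S^{19+8} = S^27

27


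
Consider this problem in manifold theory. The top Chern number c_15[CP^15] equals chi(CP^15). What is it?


For any closed oriented manifold, <e(TM),[M]> = chi(M).
chi(CP^15) = 15+1 = 16

16


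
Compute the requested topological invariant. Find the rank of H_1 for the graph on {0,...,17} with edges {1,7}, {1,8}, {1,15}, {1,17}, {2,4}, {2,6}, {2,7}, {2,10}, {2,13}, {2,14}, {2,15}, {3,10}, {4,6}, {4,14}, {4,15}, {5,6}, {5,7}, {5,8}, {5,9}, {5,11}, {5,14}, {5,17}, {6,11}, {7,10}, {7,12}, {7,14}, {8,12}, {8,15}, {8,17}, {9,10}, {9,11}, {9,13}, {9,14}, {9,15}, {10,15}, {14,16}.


b_1 = E - V + (number of components).
E = 36, V = 18, components = 2.
b_1 = 36 - 18 + 2 = 20

20


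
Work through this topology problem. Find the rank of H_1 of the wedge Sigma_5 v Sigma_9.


For a wedge: H_1(A v B) = H_1(A) + H_1(B).
b_1(Sigma_5) = 10, b_1(Sigma_9) = 18.
b_1 = 10 + 18 = 28

28


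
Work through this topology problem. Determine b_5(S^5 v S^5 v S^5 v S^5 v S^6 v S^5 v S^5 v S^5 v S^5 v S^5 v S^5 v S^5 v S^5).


For a wedge of spheres, H_k (k>0) is free on one generator per sphere of dimension k.
Spheres of dimension 5: count = 12.
b_5 = 12

12


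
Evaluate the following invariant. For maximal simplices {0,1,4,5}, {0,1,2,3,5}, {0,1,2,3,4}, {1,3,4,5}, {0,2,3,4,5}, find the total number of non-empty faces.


Each maximal simplex on m vertices has 2^m - 1 nonempty faces.
Take the union (dedupe shared faces).
Total distinct faces = 58

58


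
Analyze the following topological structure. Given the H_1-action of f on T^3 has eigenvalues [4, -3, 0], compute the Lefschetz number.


For a torus self-map: L(f) = det(I - A) where A acts on H_1.
L(f) = (1-4) * (1--3) * (1-0) = -3 * 4 * 1 = -12

-12


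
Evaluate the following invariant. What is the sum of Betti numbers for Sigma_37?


For Sigma_37: b_0 = 1, b_1 = 2g = 74, b_2 = 1.
Total = 1 + 74 + 1 = 76

76


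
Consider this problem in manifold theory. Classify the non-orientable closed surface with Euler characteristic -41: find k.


chi = 2 - k for closed non-orientable surfaces with k crosscaps.
-41 = 2 - k
k = 2 - (-41) = 43

43


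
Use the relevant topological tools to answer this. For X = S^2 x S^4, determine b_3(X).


Each S^d has Poincare polynomial 1 + t^d.
The product S^2 x S^4 has Poincare polynomial prod(1+t^d_i).
Expanding: b_0=1, b_2=1, b_4=1, b_6=1.
b_3 = 0

0


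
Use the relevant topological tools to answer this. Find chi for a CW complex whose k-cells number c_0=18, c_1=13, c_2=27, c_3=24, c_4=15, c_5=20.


chi = sum_k (-1)^k c_k.
= (-1)^0*18 + (-1)^1*13 + (-1)^2*27 + (-1)^3*24 + (-1)^4*15 + (-1)^5*20
= (18) + (-13) + (27) + (-24) + (15) + (-20)
= 3

3


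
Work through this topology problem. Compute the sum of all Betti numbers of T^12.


b_k(T^12) = C(12,k), so the sum over k is sum_k C(12,k) = 2^12.
Total = 2^12 = 4096

4096


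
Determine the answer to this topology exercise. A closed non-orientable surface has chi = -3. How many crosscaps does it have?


chi = 2 - k for closed non-orientable surfaces with k crosscaps.
-3 = 2 - k
k = 2 - (-3) = 5

5


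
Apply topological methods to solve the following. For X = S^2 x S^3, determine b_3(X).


Each S^d has Poincare polynomial 1 + t^d.
The product S^2 x S^3 has Poincare polynomial prod(1+t^d_i).
Expanding: b_0=1, b_2=1, b_3=1, b_5=1.
b_3 = 1

1


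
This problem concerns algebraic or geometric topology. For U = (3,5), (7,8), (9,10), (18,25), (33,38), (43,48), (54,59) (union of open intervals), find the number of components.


Sort and merge overlapping open intervals.
Merged: (3,5), (7,8), (9,10), (18,25), (33,38), (43,48), (54,59).
Number of components = 7

7


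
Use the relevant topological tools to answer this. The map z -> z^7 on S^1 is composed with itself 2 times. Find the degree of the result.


deg(f) = 7. Degree is multiplicative: deg(f^2) = (deg f)^2.
deg(f^2) = (7)^2 = 49

49


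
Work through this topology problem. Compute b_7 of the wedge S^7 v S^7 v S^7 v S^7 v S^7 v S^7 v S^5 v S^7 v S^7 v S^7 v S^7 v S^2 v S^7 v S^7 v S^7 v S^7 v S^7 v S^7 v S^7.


For a wedge of spheres, H_k (k>0) is free on one generator per sphere of dimension k.
Spheres of dimension 7: count = 17.
b_7 = 17

17


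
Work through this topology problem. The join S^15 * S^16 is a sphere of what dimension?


Join of spheres: S^m * S^n = S^{m+n+1}.
dim = 15 + 16 + 1 = 32

32


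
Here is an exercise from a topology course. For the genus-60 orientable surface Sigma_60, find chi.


For a closed orientable surface of genus g: chi = 2 - 2g.
Here g = 60.
chi = 2 - 2*60 = 2 - 120 = -118

-118


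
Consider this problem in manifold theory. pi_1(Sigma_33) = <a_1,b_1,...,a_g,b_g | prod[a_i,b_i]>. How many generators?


Standard presentation: pi_1(Sigma_g) = <a_1,b_1,...,a_g,b_g | [a_1,b_1]...[a_g,b_g] = 1>.
Number of generators = 2g = 2*33 = 66

66


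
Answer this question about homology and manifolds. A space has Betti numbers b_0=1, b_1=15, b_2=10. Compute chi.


chi = sum_k (-1)^k b_k.
= (1) + (-15) + (10)
= -4

-4


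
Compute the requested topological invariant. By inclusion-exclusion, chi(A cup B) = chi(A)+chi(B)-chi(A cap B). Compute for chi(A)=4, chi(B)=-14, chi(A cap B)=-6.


chi(A cup B) = chi(A) + chi(B) - chi(A cap B)
= 4 + (-14) - (-6)
= -4

-4


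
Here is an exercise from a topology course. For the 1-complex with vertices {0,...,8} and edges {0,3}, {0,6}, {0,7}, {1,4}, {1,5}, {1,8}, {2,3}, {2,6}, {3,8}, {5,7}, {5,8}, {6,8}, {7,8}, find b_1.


b_1 = E - V + (number of components).
E = 13, V = 9, components = 1.
b_1 = 13 - 9 + 1 = 5

5


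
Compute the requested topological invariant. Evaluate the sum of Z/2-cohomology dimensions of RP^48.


H^k(RP^48; Z/2) = Z/2 for each 0 <= k <= 48.
Total dimension = 48 + 1 = 49

49


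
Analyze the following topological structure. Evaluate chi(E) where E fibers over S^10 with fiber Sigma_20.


chi(S^10) = 2 (n even), chi(Sigma_20) = 2 - 2*20 = -38.
chi(E) = 2 * (-38) = -76

-76


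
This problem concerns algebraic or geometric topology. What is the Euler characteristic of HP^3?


HP^3 has one cell in each dimension 0, 4, ..., 4*3 (3+1 cells, all even-dim).
chi = 3 + 1 = 4

4


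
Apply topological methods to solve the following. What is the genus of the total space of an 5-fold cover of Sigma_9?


For an n-sheeted cover: chi(E) = n * chi(B).
chi(Sigma_9) = 2 - 2*9 = -16.
chi(E) = 5 * (-16) = -80.
genus(E) = (2 - chi(E))/2 = (2 - (-80))/2 = 82/2 = 41

41


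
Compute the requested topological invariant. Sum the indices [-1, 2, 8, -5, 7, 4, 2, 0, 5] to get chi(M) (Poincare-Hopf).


Poincare-Hopf: chi(M) = sum of indices of zeros.
chi = (-1) + (2) + (8) + (-5) + (7) + (4) + (2) + (0) + (5) = 22

22


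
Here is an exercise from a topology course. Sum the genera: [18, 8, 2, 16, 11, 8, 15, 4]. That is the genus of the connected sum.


Genus is additive under connected sum of orientable surfaces.
g = 18 + 8 + 2 + 16 + 11 + 8 + 15 + 4 = 82

82


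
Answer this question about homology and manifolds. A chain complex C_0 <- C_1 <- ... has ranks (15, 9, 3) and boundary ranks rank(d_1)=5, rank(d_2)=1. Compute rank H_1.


rank H_k = rank(ker d_k) - rank(im d_{k+1}).
rank(ker d_1) = rank(C_1) - rank(d_1) = 9 - 5 = 4.
rank(im d_{1+1}) = 1.
rank H_1 = 4 - 1 = 3

3


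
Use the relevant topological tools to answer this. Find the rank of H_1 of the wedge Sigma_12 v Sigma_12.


For a wedge: H_1(A v B) = H_1(A) + H_1(B).
b_1(Sigma_12) = 24, b_1(Sigma_12) = 24.
b_1 = 24 + 24 = 48

48


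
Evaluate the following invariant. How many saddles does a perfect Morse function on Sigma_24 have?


A perfect Morse function has m_k = b_k.
For Sigma_24: b_0=1, b_1=2g=48, b_2=1.
Saddles m_1 = 2g = 48

48


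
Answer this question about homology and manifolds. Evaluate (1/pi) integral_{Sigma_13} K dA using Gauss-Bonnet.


Gauss-Bonnet: integral K dA = 2*pi*chi(M).
chi(Sigma_13) = 2 - 2*13 = -24.
(integral K dA)/pi = 2*chi = 2*(-24) = -48

-48


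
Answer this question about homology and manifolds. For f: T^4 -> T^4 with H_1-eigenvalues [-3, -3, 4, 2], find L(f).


For a torus self-map: L(f) = det(I - A) where A acts on H_1.
L(f) = (1--3) * (1--3) * (1-4) * (1-2) = 4 * 4 * -3 * -1 = 48

48


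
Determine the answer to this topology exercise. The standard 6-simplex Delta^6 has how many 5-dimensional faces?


Delta^6 has 6+1 vertices. A 5-face is a choice of 5+1 vertices.
f_5 = C(6+1, 5+1) = C(7,6) = 7

7


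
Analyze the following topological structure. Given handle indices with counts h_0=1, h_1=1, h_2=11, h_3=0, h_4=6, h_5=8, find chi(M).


Handles of index k contribute (-1)^k to chi (same as CW cells).
chi = (1) + (-1) + (11) + (0) + (6) + (-8) = 9

9


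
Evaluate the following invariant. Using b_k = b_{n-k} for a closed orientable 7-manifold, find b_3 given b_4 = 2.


Poincare duality for closed orientable n-manifolds: b_k = b_{n-k}.
Here n = 7, so b_3 = b_4 = 2

2


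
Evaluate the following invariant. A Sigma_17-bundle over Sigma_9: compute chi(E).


For a fiber bundle F -> E -> B (with CW structure): chi(E) = chi(B) * chi(F).
chi(Sigma_9) = -16, chi(Sigma_17) = -32.
chi(E) = (-16) * (-32) = 512

512


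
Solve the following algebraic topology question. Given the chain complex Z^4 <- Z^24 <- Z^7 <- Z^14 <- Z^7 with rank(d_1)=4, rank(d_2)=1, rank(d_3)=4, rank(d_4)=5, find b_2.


rank H_k = rank(ker d_k) - rank(im d_{k+1}).
rank(ker d_2) = rank(C_2) - rank(d_2) = 7 - 1 = 6.
rank(im d_{2+1}) = 4.
rank H_2 = 6 - 4 = 2

2


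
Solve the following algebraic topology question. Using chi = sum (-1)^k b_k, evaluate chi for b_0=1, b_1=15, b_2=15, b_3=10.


chi = sum_k (-1)^k b_k.
= (1) + (-15) + (15) + (-10)
= -9

-9


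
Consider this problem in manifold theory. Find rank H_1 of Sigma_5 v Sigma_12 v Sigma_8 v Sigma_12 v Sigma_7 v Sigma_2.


For a wedge X v Y: reduced H_k(X v Y) = H_k(X) + H_k(Y).
Each Sigma_g contributes b_1 = 2g.
b_1 = 10 + 24 + 16 + 24 + 14 + 4 = 92

92


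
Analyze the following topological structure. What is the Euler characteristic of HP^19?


HP^19 has one cell in each dimension 0, 4, ..., 4*19 (19+1 cells, all even-dim).
chi = 19 + 1 = 20

20


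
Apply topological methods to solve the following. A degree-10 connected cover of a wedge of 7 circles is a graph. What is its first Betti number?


Nielsen-Schreier: an index-n subgroup of F_r is free of rank 1 + n(r-1).
Equivalently: chi(cover) = n*chi(base); chi(vee_r S^1) = 1 - 7 = -6.
chi(E) = 10*(-6) = -60; rank = 1 - chi(E) = 1 - (-60) = 61.
rank = 1 + 10*(7-1) = 1 + 60 = 61

61


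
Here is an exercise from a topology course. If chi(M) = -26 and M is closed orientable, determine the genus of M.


chi = 2 - 2g for closed orientable surfaces.
-26 = 2 - 2g
2g = 2 - (-26) = 28
g = 14

14


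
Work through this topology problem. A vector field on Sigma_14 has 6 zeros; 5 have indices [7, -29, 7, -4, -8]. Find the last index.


Poincare-Hopf: sum of indices = chi(M).
chi(Sigma_14) = 2 - 2*14 = -26.
Sum of known indices = -27.
x = chi - (sum known) = -26 - (-27) = 1

1


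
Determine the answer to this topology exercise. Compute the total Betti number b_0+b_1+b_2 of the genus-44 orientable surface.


For Sigma_44: b_0 = 1, b_1 = 2g = 88, b_2 = 1.
Total = 1 + 88 + 1 = 90

90


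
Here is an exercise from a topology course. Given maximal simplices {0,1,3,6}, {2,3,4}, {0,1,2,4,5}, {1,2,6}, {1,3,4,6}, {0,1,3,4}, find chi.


Enumerate all faces; f-vector: f_0=7, f_1=19, f_2=20, f_3=8, f_4=1.
chi = sum (-1)^k f_k = 1

1


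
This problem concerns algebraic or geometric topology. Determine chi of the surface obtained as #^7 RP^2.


For a non-orientable closed surface with k crosscaps: chi = 2 - k.
Here k = 7.
chi = 2 - 7 = -5

-5


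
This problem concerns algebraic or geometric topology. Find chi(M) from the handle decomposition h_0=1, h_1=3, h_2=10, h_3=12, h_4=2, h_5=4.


Handles of index k contribute (-1)^k to chi (same as CW cells).
chi = (1) + (-3) + (10) + (-12) + (2) + (-4) = -6

-6


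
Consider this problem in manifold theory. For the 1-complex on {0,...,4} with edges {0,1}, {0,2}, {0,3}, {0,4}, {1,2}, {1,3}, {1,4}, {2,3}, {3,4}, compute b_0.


Run DFS/union-find over 5 vertices.
V = 5, E = 9.
Number of components = 1

1


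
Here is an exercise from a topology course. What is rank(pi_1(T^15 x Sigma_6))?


pi_1(A x B) = pi_1(A) x pi_1(B); rank of abelianization = b_1.
b_1(T^15) = 15, b_1(Sigma_6) = 2*6 = 12.
b_1(product) = 15 + 12 = 27

27


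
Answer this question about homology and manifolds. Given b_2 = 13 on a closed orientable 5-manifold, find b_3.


Poincare duality for closed orientable n-manifolds: b_k = b_{n-k}.
Here n = 5, so b_3 = b_2 = 13

13


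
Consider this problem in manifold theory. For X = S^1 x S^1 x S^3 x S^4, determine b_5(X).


Each S^d has Poincare polynomial 1 + t^d.
The product S^1 x S^1 x S^3 x S^4 has Poincare polynomial prod(1+t^d_i).
Expanding: b_0=1, b_1=2, b_2=1, b_3=1, b_4=3, b_5=3, b_6=1, b_7=1, b_8=2, b_9=1.
b_5 = 3

3


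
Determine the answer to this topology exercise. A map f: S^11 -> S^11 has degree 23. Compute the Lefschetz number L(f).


On S^11: L(f) = tr(f_0*) + (-1)^11 tr(f_11*) = 1 + (-1)^11 * deg(f).
L(f) = 1 + (-1)^11 * 23 = 1 + -23 = -22

-22


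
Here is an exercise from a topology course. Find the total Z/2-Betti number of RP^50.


H^k(RP^50; Z/2) = Z/2 for each 0 <= k <= 50.
Total dimension = 50 + 1 = 51

51


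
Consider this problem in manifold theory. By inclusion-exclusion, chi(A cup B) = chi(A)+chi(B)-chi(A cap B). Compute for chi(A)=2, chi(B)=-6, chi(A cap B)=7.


chi(A cup B) = chi(A) + chi(B) - chi(A cap B)
= 2 + (-6) - (7)
= -11

-11


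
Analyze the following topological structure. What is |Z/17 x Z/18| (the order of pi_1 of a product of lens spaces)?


pi_1(X x Y) = pi_1(X) x pi_1(Y).
pi_1(L(17,1)) = Z/17, pi_1(L(18,1)) = Z/18.
|Z/17 x Z/18| = 17 * 18 = 306

306


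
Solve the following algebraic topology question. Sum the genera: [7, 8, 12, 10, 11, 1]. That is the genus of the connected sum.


Genus is additive under connected sum of orientable surfaces.
g = 7 + 8 + 12 + 10 + 11 + 1 = 49

49


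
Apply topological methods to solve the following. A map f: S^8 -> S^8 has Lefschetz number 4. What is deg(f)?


L(f) = 1 + (-1)^8 deg(f) on S^8.
4 = 1 + (-1)^8 * deg(f)
(-1)^8 * deg(f) = 3
deg(f) = 3

3


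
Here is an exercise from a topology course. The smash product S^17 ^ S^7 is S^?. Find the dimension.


S^m ^ S^n = S^{m+n}.
k = 17 + 7 = 24

24


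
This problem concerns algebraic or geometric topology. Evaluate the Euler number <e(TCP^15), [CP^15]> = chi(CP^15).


For any closed oriented manifold, <e(TM),[M]> = chi(M).
chi(CP^15) = 15+1 = 16

16


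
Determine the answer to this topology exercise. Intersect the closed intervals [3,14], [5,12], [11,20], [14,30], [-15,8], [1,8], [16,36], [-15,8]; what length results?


Intersection = [max(a_i), min(b_i)] = [16, 8].
Since 16 > 8, the intersection is empty.
Length = 0

0


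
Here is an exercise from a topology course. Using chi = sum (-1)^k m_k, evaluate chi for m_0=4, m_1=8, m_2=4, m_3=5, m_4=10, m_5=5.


Morse theory: chi(M) = sum_k (-1)^k m_k where m_k = #(index-k critical points).
= (4) + (-8) + (4) + (-5) + (10) + (-5) = 0

0


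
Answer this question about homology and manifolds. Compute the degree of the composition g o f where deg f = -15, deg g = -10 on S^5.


Degree is multiplicative under composition: deg(g o f) = deg(g) * deg(f).
= -10 * -15 = 150

150


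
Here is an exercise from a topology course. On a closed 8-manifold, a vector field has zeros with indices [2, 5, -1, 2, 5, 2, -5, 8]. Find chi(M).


Poincare-Hopf: chi(M) = sum of indices of zeros.
chi = (2) + (5) + (-1) + (2) + (5) + (2) + (-5) + (8) = 18

18


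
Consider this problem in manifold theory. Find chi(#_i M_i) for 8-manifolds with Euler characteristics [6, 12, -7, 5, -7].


For n-manifolds: chi(A#B) = chi(A) + chi(B) - chi(S^8).
chi(S^8) = 1 + (-1)^8 = 2.
chi(#) = (sum chi_i) - (5-1)*chi(S^8) = 9 - 4*2 = 1

1


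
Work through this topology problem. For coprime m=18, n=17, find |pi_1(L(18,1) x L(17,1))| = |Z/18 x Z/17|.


pi_1(X x Y) = pi_1(X) x pi_1(Y).
pi_1(L(18,1)) = Z/18, pi_1(L(17,1)) = Z/17.
|Z/18 x Z/17| = 18 * 17 = 306

306


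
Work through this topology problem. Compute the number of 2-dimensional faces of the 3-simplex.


Delta^3 has 3+1 vertices. A 2-face is a choice of 2+1 vertices.
f_2 = C(3+1, 2+1) = C(4,3) = 4

4


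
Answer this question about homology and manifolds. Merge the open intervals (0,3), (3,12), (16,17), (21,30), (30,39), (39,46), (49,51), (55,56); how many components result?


Sort and merge overlapping open intervals.
Merged: (0,3), (3,12), (16,17), (21,30), (30,39), (39,46), (49,51), (55,56).
Number of components = 8

8


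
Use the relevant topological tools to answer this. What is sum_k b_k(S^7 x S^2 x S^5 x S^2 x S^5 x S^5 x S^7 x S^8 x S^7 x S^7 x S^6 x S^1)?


Total Betti number is multiplicative under products.
Each S^d (d>=1) has total Betti number 2.
There are 12 sphere factors.
Total = 2^12 = 4096

4096


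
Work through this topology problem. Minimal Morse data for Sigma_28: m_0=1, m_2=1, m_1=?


A perfect Morse function has m_k = b_k.
For Sigma_28: b_0=1, b_1=2g=56, b_2=1.
Saddles m_1 = 2g = 56

56


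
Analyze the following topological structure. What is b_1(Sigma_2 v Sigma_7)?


For a wedge: H_1(A v B) = H_1(A) + H_1(B).
b_1(Sigma_2) = 4, b_1(Sigma_7) = 14.
b_1 = 4 + 14 = 18

18


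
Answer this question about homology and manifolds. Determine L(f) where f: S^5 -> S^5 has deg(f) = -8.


On S^5: L(f) = tr(f_0*) + (-1)^5 tr(f_5*) = 1 + (-1)^5 * deg(f).
L(f) = 1 + (-1)^5 * -8 = 1 + 8 = 9

9


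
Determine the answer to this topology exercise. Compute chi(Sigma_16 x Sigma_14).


chi(Sigma_16) = 2 - 2*16 = -30
chi(Sigma_14) = 2 - 2*14 = -26
chi(product) = (-30) * (-26) = 780

780


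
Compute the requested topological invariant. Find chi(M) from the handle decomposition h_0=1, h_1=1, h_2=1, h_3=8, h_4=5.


Handles of index k contribute (-1)^k to chi (same as CW cells).
chi = (1) + (-1) + (1) + (-8) + (5) = -2

-2


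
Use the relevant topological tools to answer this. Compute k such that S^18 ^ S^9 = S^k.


S^m ^ S^n = S^{m+n}.
k = 18 + 9 = 27

27


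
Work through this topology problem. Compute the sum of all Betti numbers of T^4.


b_k(T^4) = C(4,k), so the sum over k is sum_k C(4,k) = 2^4.
Total = 2^4 = 16

16


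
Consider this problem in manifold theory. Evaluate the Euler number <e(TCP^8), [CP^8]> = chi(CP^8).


For any closed oriented manifold, <e(TM),[M]> = chi(M).
chi(CP^8) = 8+1 = 9

9


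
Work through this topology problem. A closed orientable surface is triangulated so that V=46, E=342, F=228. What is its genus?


chi = V - E + F = 46 - 342 + 228 = -68
For orientable closed surface: chi = 2 - 2g, so g = (2 - chi)/2.
g = (2 - (-68)) / 2 = 70 / 2 = 35

35


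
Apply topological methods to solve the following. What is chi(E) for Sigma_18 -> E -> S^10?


chi(S^10) = 2 (n even), chi(Sigma_18) = 2 - 2*18 = -34.
chi(E) = 2 * (-34) = -68

-68


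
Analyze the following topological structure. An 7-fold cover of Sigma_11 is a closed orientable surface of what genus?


For an n-sheeted cover: chi(E) = n * chi(B).
chi(Sigma_11) = 2 - 2*11 = -20.
chi(E) = 7 * (-20) = -140.
genus(E) = (2 - chi(E))/2 = (2 - (-140))/2 = 142/2 = 71

71


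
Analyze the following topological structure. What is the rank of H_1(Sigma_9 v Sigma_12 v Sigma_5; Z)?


For a wedge X v Y: reduced H_k(X v Y) = H_k(X) + H_k(Y).
Each Sigma_g contributes b_1 = 2g.
b_1 = 18 + 24 + 10 = 52

52


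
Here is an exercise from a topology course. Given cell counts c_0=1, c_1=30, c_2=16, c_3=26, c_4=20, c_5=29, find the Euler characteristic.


chi = sum_k (-1)^k c_k.
= (-1)^0*1 + (-1)^1*30 + (-1)^2*16 + (-1)^3*26 + (-1)^4*20 + (-1)^5*29
= (1) + (-30) + (16) + (-26) + (20) + (-29)
= -48

-48


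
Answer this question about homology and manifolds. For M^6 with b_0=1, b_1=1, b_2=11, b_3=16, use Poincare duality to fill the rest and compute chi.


By Poincare duality b_k = b_{6-k}, so full Betti numbers: b_0=1, b_1=1, b_2=11, b_3=16, b_4=11, b_5=1, b_6=1.
chi = sum (-1)^k b_k = 6

6


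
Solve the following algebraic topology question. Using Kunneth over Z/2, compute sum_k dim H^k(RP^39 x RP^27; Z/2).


dim H^*(RP^n; Z/2) = n+1 (one Z/2 in each degree 0..n).
Total Betti number is multiplicative.
Total = (39+1) * (27+1) = 40 * 28 = 1120

1120


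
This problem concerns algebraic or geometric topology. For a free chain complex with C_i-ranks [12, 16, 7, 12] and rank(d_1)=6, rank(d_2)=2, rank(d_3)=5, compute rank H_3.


rank H_k = rank(ker d_k) - rank(im d_{k+1}).
rank(ker d_3) = rank(C_3) - rank(d_3) = 12 - 5 = 7.
rank(im d_{3+1}) = 0.
rank H_3 = 7 - 0 = 7

7


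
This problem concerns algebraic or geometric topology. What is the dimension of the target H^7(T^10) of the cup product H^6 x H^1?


Cup product: H^p x H^q -> H^{p+q}; here p+q = 6+1 = 7.
rank H^k(T^n) = C(n,k).
C(10,7) = 120

120


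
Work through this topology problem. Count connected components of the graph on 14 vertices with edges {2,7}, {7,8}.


Run DFS/union-find over 14 vertices.
V = 14, E = 2.
Number of components = 12

12


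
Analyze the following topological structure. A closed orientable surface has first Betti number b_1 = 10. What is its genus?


For a closed orientable surface: b_1 = 2g.
10 = 2g
g = 10 / 2 = 5

5


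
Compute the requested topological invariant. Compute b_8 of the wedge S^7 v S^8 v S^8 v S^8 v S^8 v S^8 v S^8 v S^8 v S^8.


For a wedge of spheres, H_k (k>0) is free on one generator per sphere of dimension k.
Spheres of dimension 8: count = 8.
b_8 = 8

8


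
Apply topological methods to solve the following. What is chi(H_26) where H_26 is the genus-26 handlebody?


A genus-g handlebody deformation retracts to a wedge of g circles.
chi(vee_g S^1) = 1 - g.
chi(H_26) = 1 - 26 = -25

-25


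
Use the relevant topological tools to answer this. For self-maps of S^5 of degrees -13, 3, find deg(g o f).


Degree is multiplicative under composition: deg(g o f) = deg(g) * deg(f).
= 3 * -13 = -39

-39


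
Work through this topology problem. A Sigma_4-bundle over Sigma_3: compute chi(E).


For a fiber bundle F -> E -> B (with CW structure): chi(E) = chi(B) * chi(F).
chi(Sigma_3) = -4, chi(Sigma_4) = -6.
chi(E) = (-4) * (-6) = 24

24


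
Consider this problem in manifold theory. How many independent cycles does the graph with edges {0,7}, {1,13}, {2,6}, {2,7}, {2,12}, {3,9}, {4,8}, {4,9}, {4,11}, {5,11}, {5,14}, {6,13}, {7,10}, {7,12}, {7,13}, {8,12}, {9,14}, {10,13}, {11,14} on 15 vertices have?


b_1 = E - V + (number of components).
E = 19, V = 15, components = 1.
b_1 = 19 - 15 + 1 = 5

5
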